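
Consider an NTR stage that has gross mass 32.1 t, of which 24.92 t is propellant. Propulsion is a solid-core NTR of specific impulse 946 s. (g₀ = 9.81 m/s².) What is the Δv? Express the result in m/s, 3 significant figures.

Δv ≈ 13900 m/s

v_e = Isp · g₀ = 946 × 9.81 = 9280.3 m/s.
m_f = m₀ − m_prop = 32.1 − 24.92 = 7.18 t.
By the Tsiolkovsky rocket equation, Δv = v_e · ln(m₀/m_f) = 9280.3 × ln(4.471) = 9280.3 × 1.4976 ≈ 13897.7 m/s.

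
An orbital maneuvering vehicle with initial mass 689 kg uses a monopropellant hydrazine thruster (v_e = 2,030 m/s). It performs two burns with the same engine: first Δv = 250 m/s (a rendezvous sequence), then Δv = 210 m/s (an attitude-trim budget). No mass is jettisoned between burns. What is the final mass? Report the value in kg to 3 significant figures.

final mass ≈ 549 kg

After the first burn: m = 689 × exp(−250/2030.0) = 689 × 0.88413 = 609.166 kg.
After the second burn: m = 609.166 × exp(−210/2030.0) = 609.166 × 0.90172 = 549.297 kg.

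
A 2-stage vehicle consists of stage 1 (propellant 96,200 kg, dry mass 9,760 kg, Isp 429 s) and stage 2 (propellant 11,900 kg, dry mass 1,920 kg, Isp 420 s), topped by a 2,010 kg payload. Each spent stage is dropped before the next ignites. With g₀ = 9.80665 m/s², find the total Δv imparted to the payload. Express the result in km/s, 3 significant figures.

Ignition mass of stage 1 = 96,200+9,760 + 11,900+1,920 + 2,010 = 121,790 kg.
Stage 1: m₀ = 121,790 kg, m_f = 121,790 − 96,200 = 25,590 kg; Δv = 429×9.80665×ln(4.759) = 4207.1×1.5601 ≈ 6563 m/s.
Stage 2: m₀ = 15,830 kg, m_f = 15,830 − 11,900 = 3,930 kg; Δv = 420×9.80665×ln(4.028) = 4118.8×1.3933 ≈ 5739 m/s.
Total Δv = 6563 + 5739 = 12302 m/s.

Δv ≈ 12.3 km/s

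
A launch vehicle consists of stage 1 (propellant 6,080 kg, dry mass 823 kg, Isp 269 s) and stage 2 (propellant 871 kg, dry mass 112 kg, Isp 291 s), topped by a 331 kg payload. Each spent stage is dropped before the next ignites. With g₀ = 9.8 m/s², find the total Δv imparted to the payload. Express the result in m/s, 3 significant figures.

Ignition mass of stage 1 = 6,080+823 + 871+112 + 331 = 8,217 kg.
Stage 1: m₀ = 8,217 kg, m_f = 8,217 − 6,080 = 2,137 kg; Δv = 269×9.8×ln(3.845) = 2636.2×1.3468 ≈ 3550 m/s.
Stage 2: m₀ = 1,314 kg, m_f = 1,314 − 871 = 443 kg; Δv = 291×9.8×ln(2.966) = 2851.8×1.0873 ≈ 3101 m/s.
Total Δv = 3550 + 3101 = 6651 m/s.

Δv ≈ 6650 m/s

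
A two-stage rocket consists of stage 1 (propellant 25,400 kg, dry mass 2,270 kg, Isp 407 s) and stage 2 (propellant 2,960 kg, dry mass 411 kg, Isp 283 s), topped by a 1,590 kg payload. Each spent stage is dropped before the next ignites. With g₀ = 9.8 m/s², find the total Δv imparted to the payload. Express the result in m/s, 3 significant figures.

Ignition mass of stage 1 = 25,400+2,270 + 2,960+411 + 1,590 = 32,631 kg.
Stage 1: m₀ = 32,631 kg, m_f = 32,631 − 25,400 = 7,231 kg; Δv = 407×9.8×ln(4.513) = 3988.6×1.5069 ≈ 6010 m/s.
Stage 2: m₀ = 4,961 kg, m_f = 4,961 − 2,960 = 2,001 kg; Δv = 283×9.8×ln(2.479) = 2773.4×0.9080 ≈ 2518 m/s.
Total Δv = 6010 + 2518 = 8528 m/s.

Δv ≈ 8530 m/s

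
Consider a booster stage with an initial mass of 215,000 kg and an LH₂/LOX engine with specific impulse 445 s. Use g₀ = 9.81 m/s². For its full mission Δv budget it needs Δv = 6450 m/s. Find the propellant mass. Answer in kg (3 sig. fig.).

propellant mass ≈ 166000 kg

v_e = Isp · g₀ = 445 × 9.81 = 4365.4 m/s.
m₀/m_f = exp(Δv / v_e) = exp(6450 / 4365.4) = exp(1.4775) = 4.3820.
m_f = 215,000 / 4.3820 = 49,064.4 kg, so propellant = m₀ − m_f = 215,000 − 49,064.4 = 165,935.6 kg.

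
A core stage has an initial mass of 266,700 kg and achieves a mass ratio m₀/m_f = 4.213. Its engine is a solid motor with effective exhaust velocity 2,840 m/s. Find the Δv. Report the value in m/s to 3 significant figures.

Δv = v_e · ln(4.213) = 2840.0 × 1.4382 ≈ 4084.4 m/s.

Δv ≈ 4080 m/s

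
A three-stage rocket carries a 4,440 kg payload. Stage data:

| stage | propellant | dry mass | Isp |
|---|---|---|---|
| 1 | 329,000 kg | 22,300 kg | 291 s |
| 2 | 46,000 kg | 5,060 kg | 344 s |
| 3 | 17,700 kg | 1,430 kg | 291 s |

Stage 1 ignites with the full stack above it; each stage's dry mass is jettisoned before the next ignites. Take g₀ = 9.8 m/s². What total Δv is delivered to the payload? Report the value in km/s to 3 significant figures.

Δv ≈ 11.4 km/s

Ignition mass of stage 1 = 329,000+22,300 + 46,000+5,060 + 17,700+1,430 + 4,440 = 425,930 kg.
Stage 1: m₀ = 425,930 kg, m_f = 425,930 − 329,000 = 96,930 kg; Δv = 291×9.8×ln(4.394) = 2851.8×1.4803 ≈ 4221 m/s.
Stage 2: m₀ = 74,630 kg, m_f = 74,630 − 46,000 = 28,630 kg; Δv = 344×9.8×ln(2.607) = 3371.2×0.9581 ≈ 3230 m/s.
Stage 3: m₀ = 23,570 kg, m_f = 23,570 − 17,700 = 5,870 kg; Δv = 291×9.8×ln(4.015) = 2851.8×1.3901 ≈ 3964 m/s.
Total Δv = 4221 + 3230 + 3964 = 11415 m/s.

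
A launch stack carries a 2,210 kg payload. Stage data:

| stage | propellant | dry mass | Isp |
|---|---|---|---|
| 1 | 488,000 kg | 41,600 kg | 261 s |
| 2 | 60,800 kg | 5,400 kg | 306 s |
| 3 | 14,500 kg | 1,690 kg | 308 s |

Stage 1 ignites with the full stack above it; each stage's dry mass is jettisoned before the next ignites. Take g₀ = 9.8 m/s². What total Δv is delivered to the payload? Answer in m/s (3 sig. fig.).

Δv ≈ 12500 m/s

Ignition mass of stage 1 = 488,000+41,600 + 60,800+5,400 + 14,500+1,690 + 2,210 = 614,200 kg.
Stage 1: m₀ = 614,200 kg, m_f = 614,200 − 488,000 = 126,200 kg; Δv = 261×9.8×ln(4.867) = 2557.8×1.5825 ≈ 4048 m/s.
Stage 2: m₀ = 84,600 kg, m_f = 84,600 − 60,800 = 23,800 kg; Δv = 306×9.8×ln(3.555) = 2998.8×1.2682 ≈ 3803 m/s.
Stage 3: m₀ = 18,400 kg, m_f = 18,400 − 14,500 = 3,900 kg; Δv = 308×9.8×ln(4.718) = 3018.4×1.5514 ≈ 4683 m/s.
Total Δv = 4048 + 3803 + 4683 = 12534 m/s.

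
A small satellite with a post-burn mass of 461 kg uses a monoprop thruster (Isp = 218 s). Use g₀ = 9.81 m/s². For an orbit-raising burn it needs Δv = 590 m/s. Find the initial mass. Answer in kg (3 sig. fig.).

initial mass ≈ 607 kg

v_e = Isp · g₀ = 218 × 9.81 = 2138.6 m/s.
From the ideal rocket equation, m₀/m_f = exp(Δv / v_e) = exp(590 / 2138.6) = exp(0.2759) = 1.3177.
m₀ = m_f × 1.3177 = 461 × 1.3177 = 607.46 kg.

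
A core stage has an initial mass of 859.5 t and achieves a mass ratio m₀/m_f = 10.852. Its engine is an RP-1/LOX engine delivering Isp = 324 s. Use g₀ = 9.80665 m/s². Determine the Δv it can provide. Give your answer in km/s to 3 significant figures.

v_e = Isp · g₀ = 324 × 9.80665 = 3177.4 m/s.
Δv = v_e · ln(10.852) = 3177.4 × 2.3843 ≈ 7575.9 m/s.

Δv ≈ 7.58 km/s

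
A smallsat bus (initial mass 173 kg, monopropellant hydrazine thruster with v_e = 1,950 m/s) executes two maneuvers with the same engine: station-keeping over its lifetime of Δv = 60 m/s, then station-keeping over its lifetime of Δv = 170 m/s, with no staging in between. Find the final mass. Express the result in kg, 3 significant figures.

final mass ≈ 154 kg

After the first burn: m = 173 × exp(−60/1950.0) = 173 × 0.96970 = 167.758 kg.
After the second burn: m = 167.758 × exp(−170/1950.0) = 167.758 × 0.91651 = 153.752 kg.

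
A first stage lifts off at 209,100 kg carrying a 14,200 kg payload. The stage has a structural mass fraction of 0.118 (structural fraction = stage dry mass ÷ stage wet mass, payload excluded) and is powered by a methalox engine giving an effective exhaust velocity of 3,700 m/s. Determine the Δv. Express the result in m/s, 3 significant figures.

Δv ≈ 6390 m/s

Stage wet mass = m₀ − payload = 209,100 − 14,200 = 194,900 kg.
Stage dry mass = ε × stage wet mass = 0.118 × 194,900 = 22,998.2 kg.
Burnout mass m_f = stage dry + payload = 22,998.2 + 14,200 = 37,198.2 kg.
Rocket equation: Δv = v_e · ln(209,100/37,198.2) = 3700.0 × ln(5.621) = 3700.0 × 1.7266 ≈ 6388 m/s.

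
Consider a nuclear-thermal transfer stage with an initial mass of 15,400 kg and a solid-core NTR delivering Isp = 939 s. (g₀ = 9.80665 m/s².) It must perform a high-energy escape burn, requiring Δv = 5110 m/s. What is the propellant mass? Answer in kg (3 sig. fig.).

propellant mass ≈ 6560 kg

v_e = Isp · g₀ = 939 × 9.80665 = 9208.4 m/s.
Using Δv = v_e ln(m₀/m_f): m₀/m_f = exp(Δv / v_e) = exp(5110 / 9208.4) = exp(0.5549) = 1.7418.
m_f = 15,400 / 1.7418 = 8,841.43 kg, so propellant = m₀ − m_f = 15,400 − 8,841.43 = 6,558.57 kg.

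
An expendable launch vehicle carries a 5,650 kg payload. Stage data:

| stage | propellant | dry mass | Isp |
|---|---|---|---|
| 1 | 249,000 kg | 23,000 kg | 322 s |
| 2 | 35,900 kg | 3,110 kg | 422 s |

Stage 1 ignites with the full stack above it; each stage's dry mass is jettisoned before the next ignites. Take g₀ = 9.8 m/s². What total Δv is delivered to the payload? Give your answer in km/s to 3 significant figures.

Ignition mass of stage 1 = 249,000+23,000 + 35,900+3,110 + 5,650 = 316,660 kg.
Stage 1: m₀ = 316,660 kg, m_f = 316,660 − 249,000 = 67,660 kg; Δv = 322×9.8×ln(4.68) = 3155.6×1.5433 ≈ 4870 m/s.
Stage 2: m₀ = 44,660 kg, m_f = 44,660 − 35,900 = 8,760 kg; Δv = 422×9.8×ln(5.098) = 4135.6×1.6289 ≈ 6736 m/s.
Total Δv = 4870 + 6736 = 11606 m/s.

Δv ≈ 11.6 km/s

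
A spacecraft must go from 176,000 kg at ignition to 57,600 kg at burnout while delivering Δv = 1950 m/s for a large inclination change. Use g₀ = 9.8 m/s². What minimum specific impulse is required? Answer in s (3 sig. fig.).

ln(m₀/m_f) = ln(176000/57600) = ln(3.056) = 1.1170.
Using Δv = v_e ln(m₀/m_f): v_e = Δv / ln(m₀/m_f) = 1950 / 1.1170 = 1745.8 m/s.
Isp = v_e / g₀ = 1745.8 / 9.8 = 178.1 s.

Isp ≈ 178 s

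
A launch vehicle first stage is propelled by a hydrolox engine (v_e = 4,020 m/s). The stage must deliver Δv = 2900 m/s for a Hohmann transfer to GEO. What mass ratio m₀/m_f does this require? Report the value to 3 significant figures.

Using Δv = v_e ln(m₀/m_f): m₀/m_f = exp(Δv / v_e) = exp(2900 / 4020.0) = exp(0.7214) = 2.0573.

mass ratio ≈ 2.06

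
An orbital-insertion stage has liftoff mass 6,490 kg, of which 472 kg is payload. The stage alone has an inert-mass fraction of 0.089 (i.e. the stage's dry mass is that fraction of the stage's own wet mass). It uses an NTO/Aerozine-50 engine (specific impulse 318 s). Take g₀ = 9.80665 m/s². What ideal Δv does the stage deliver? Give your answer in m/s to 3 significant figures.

Stage wet mass = m₀ − payload = 6,490 − 472 = 6,018 kg.
Stage dry mass = ε × stage wet mass = 0.089 × 6,018 = 535.602 kg.
Burnout mass m_f = stage dry + payload = 535.602 + 472 = 1,007.602 kg.
v_e = Isp · g₀ = 318 × 9.80665 = 3118.5 m/s.
Rocket equation: Δv = v_e · ln(6,490/1,007.602) = 3118.5 × ln(6.441) = 3118.5 × 1.8627 ≈ 5809 m/s.

Δv ≈ 5810 m/s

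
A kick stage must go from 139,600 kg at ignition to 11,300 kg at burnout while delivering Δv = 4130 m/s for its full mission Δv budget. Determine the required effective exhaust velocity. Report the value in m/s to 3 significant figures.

ln(m₀/m_f) = ln(139600/11300) = ln(12.35) = 2.5140.
v_e = Δv / ln(m₀/m_f) = 4130 / 2.5140 = 1642.8 m/s.

v_e ≈ 1640 m/s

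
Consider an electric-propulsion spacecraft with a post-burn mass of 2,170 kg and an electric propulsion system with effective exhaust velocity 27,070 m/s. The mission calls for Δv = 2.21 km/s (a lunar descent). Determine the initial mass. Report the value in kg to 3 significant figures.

initial mass ≈ 2350 kg

By the Tsiolkovsky rocket equation, m₀/m_f = exp(Δv / v_e) = exp(2210 / 27070.0) = exp(0.0816) = 1.0851.
m₀ = m_f × 1.0851 = 2,170 × 1.0851 = 2,354.67 kg.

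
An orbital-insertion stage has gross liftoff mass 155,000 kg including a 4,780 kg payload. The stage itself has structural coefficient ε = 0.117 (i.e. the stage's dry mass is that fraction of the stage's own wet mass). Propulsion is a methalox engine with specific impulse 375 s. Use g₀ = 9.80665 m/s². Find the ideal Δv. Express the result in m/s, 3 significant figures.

Stage wet mass = m₀ − payload = 155,000 − 4,780 = 150,220 kg.
Stage dry mass = ε × stage wet mass = 0.117 × 150,220 = 17,575.7 kg.
Burnout mass m_f = stage dry + payload = 17,575.7 + 4,780 = 22,355.7 kg.
v_e = Isp · g₀ = 375 × 9.80665 = 3677.5 m/s.
Rocket equation: Δv = v_e · ln(155,000/22,355.7) = 3677.5 × ln(6.933) = 3677.5 × 1.9363 ≈ 7121 m/s.

Δv ≈ 7120 m/s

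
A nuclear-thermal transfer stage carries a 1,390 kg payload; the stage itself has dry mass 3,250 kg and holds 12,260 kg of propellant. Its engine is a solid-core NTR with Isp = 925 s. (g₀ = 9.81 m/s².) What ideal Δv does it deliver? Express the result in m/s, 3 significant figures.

v_e = Isp · g₀ = 925 × 9.81 = 9074.2 m/s.
m₀ = payload + dry + propellant = 1,390 + 3,250 + 12,260 = 16,900 kg.
m_f = payload + dry = 1,390 + 3,250 = 4,640 kg.
Using Δv = v_e ln(m₀/m_f): Δv = v_e · ln(m₀/m_f) = 9074.2 × ln(3.642) = 9074.2 × 1.2926 ≈ 11729.4 m/s.

Δv ≈ 11700 m/s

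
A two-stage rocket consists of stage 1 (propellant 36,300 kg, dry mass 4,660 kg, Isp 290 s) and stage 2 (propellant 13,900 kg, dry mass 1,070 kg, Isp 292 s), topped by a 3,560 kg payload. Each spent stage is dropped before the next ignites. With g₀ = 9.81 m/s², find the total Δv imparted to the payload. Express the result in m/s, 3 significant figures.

Ignition mass of stage 1 = 36,300+4,660 + 13,900+1,070 + 3,560 = 59,490 kg.
Stage 1: m₀ = 59,490 kg, m_f = 59,490 − 36,300 = 23,190 kg; Δv = 290×9.81×ln(2.565) = 2844.9×0.9421 ≈ 2680 m/s.
Stage 2: m₀ = 18,530 kg, m_f = 18,530 − 13,900 = 4,630 kg; Δv = 292×9.81×ln(4.002) = 2864.5×1.3868 ≈ 3973 m/s.
Total Δv = 2680 + 3973 = 6653 m/s.

Δv ≈ 6650 m/s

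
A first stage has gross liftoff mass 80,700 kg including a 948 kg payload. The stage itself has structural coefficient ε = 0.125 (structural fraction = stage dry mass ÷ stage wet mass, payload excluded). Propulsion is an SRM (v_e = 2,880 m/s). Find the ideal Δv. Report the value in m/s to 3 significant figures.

Stage wet mass = m₀ − payload = 80,700 − 948 = 79,752 kg.
Stage dry mass = ε × stage wet mass = 0.125 × 79,752 = 9,969 kg.
Burnout mass m_f = stage dry + payload = 9,969 + 948 = 10,917 kg.
Using Δv = v_e ln(m₀/m_f): Δv = v_e · ln(80,700/10,917) = 2880.0 × ln(7.392) = 2880.0 × 2.0004 ≈ 5761 m/s.

Δv ≈ 5760 m/s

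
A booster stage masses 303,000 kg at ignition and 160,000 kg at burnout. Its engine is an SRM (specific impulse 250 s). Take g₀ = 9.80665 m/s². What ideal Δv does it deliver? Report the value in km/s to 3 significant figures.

v_e = Isp · g₀ = 250 × 9.80665 = 2451.7 m/s.
Using Δv = v_e ln(m₀/m_f): Δv = v_e · ln(m₀/m_f) = 2451.7 × ln(1.894) = 2451.7 × 0.6386 ≈ 1565.5 m/s.

Δv ≈ 1.57 km/s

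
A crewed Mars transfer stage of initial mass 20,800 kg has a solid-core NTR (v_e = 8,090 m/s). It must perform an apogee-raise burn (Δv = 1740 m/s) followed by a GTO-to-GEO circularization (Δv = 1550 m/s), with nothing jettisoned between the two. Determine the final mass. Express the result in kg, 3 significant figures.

After the first burn: m = 20800 × exp(−1740/8090.0) = 20800 × 0.80648 = 16,774.8 kg.
After the second burn: m = 16,774.8 × exp(−1550/8090.0) = 16,774.8 × 0.82564 = 13,849.9 kg.

final mass ≈ 13800 kg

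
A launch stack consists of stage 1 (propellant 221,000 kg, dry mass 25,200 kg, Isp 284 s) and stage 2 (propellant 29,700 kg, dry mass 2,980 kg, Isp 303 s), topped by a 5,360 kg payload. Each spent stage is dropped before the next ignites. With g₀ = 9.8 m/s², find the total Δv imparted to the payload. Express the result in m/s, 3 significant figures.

Ignition mass of stage 1 = 221,000+25,200 + 29,700+2,980 + 5,360 = 284,240 kg.
Stage 1: m₀ = 284,240 kg, m_f = 284,240 − 221,000 = 63,240 kg; Δv = 284×9.8×ln(4.495) = 2783.2×1.5029 ≈ 4183 m/s.
Stage 2: m₀ = 38,040 kg, m_f = 38,040 − 29,700 = 8,340 kg; Δv = 303×9.8×ln(4.561) = 2969.4×1.5176 ≈ 4506 m/s.
Total Δv = 4183 + 4506 = 8689 m/s.

Δv ≈ 8690 m/s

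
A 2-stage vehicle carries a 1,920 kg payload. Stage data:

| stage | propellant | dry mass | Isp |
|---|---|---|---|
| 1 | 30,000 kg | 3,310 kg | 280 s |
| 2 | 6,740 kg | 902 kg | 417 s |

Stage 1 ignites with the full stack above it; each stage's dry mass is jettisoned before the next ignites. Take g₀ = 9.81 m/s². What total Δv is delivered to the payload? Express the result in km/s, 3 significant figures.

Δv ≈ 8.30 km/s

Ignition mass of stage 1 = 30,000+3,310 + 6,740+902 + 1,920 = 42,872 kg.
Stage 1: m₀ = 42,872 kg, m_f = 42,872 − 30,000 = 12,872 kg; Δv = 280×9.81×ln(3.331) = 2746.8×1.2032 ≈ 3305 m/s.
Stage 2: m₀ = 9,562 kg, m_f = 9,562 − 6,740 = 2,822 kg; Δv = 417×9.81×ln(3.388) = 4090.8×1.2204 ≈ 4992 m/s.
Total Δv = 3305 + 4992 = 8297 m/s.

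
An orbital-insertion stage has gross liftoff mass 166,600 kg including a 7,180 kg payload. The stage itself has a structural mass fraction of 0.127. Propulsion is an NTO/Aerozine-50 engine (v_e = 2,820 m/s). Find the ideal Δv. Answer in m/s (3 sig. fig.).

Δv ≈ 5090 m/s

Stage wet mass = m₀ − payload = 166,600 − 7,180 = 159,420 kg.
Stage dry mass = ε × stage wet mass = 0.127 × 159,420 = 20,246.3 kg.
Burnout mass m_f = stage dry + payload = 20,246.3 + 7,180 = 27,426.3 kg.
Δv = v_e · ln(166,600/27,426.3) = 2820.0 × ln(6.074) = 2820.0 × 1.8041 ≈ 5088 m/s.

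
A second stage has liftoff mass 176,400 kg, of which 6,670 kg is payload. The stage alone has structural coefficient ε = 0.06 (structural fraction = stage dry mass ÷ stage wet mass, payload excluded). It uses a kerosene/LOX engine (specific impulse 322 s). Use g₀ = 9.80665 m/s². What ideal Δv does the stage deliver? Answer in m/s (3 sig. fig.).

Δv ≈ 7410 m/s

Stage wet mass = m₀ − payload = 176,400 − 6,670 = 169,730 kg.
Stage dry mass = ε × stage wet mass = 0.06 × 169,730 = 10,183.8 kg.
Burnout mass m_f = stage dry + payload = 10,183.8 + 6,670 = 16,853.8 kg.
v_e = Isp · g₀ = 322 × 9.80665 = 3157.7 m/s.
Δv = v_e · ln(176,400/16,853.8) = 3157.7 × ln(10.47) = 3157.7 × 2.3482 ≈ 7415 m/s.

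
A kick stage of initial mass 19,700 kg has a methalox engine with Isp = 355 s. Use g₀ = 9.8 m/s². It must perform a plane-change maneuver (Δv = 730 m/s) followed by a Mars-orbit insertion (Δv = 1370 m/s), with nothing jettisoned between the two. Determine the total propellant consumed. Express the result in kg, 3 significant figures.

v_e = Isp · g₀ = 355 × 9.8 = 3479.0 m/s.
After the first burn: m = 19700 × exp(−730/3479.0) = 19700 × 0.81072 = 15,971.2 kg.
After the second burn: m = 15,971.2 × exp(−1370/3479.0) = 15,971.2 × 0.67449 = 10,772.4 kg.
Total propellant = m₀ − m_final = 19700 − 10,772.4 = 8,927.6 kg.

total propellant consumed ≈ 8930 kg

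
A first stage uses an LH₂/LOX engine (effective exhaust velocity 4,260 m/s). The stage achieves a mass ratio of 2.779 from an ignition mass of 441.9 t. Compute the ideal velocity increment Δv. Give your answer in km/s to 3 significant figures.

Δv ≈ 4.35 km/s

Rocket equation: Δv = v_e · ln(2.779) = 4260.0 × 1.0221 ≈ 4354.1 m/s.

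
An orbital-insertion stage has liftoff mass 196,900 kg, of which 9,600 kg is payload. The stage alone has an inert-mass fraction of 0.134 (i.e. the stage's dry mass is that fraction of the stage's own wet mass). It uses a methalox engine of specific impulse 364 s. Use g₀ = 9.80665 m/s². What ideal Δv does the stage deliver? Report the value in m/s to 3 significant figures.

Stage wet mass = m₀ − payload = 196,900 − 9,600 = 187,300 kg.
Stage dry mass = ε × stage wet mass = 0.134 × 187,300 = 25,098.2 kg.
Burnout mass m_f = stage dry + payload = 25,098.2 + 9,600 = 34,698.2 kg.
v_e = Isp · g₀ = 364 × 9.80665 = 3569.6 m/s.
Using Δv = v_e ln(m₀/m_f): Δv = v_e · ln(196,900/34,698.2) = 3569.6 × ln(5.675) = 3569.6 × 1.7360 ≈ 6197 m/s.

Δv ≈ 6200 m/s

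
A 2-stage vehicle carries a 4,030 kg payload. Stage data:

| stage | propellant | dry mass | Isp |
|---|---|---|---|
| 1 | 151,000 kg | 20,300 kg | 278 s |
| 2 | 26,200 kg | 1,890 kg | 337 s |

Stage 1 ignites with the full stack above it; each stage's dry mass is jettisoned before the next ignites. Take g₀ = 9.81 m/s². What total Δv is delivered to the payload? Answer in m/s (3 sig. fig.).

Δv ≈ 9290 m/s

Ignition mass of stage 1 = 151,000+20,300 + 26,200+1,890 + 4,030 = 203,420 kg.
Stage 1: m₀ = 203,420 kg, m_f = 203,420 − 151,000 = 52,420 kg; Δv = 278×9.81×ln(3.881) = 2727.2×1.3560 ≈ 3698 m/s.
Stage 2: m₀ = 32,120 kg, m_f = 32,120 − 26,200 = 5,920 kg; Δv = 337×9.81×ln(5.426) = 3306.0×1.6911 ≈ 5591 m/s.
Total Δv = 3698 + 5591 = 9289 m/s.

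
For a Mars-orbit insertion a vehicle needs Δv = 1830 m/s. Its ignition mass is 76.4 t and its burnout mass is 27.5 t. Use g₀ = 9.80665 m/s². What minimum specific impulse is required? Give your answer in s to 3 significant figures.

ln(m₀/m_f) = ln(76400/27500) = ln(2.778) = 1.0218.
Using Δv = v_e ln(m₀/m_f): v_e = Δv / ln(m₀/m_f) = 1830 / 1.0218 = 1791.0 m/s.
Isp = v_e / g₀ = 1791.0 / 9.80665 = 182.6 s.

Isp ≈ 183 s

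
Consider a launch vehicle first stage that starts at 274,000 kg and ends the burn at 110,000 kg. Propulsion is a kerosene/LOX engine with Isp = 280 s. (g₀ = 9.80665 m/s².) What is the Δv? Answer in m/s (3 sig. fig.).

v_e = Isp · g₀ = 280 × 9.80665 = 2745.9 m/s.
From the ideal rocket equation, Δv = v_e · ln(m₀/m_f) = 2745.9 × ln(2.491) = 2745.9 × 0.9126 ≈ 2506.0 m/s.

Δv ≈ 2510 m/s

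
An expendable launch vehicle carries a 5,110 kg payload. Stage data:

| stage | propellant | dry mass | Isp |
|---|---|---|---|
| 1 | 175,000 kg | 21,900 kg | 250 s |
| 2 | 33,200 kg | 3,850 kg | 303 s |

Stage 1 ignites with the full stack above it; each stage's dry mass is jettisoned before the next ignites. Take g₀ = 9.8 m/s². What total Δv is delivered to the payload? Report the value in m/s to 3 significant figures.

Ignition mass of stage 1 = 175,000+21,900 + 33,200+3,850 + 5,110 = 239,060 kg.
Stage 1: m₀ = 239,060 kg, m_f = 239,060 − 175,000 = 64,060 kg; Δv = 250×9.8×ln(3.732) = 2450.0×1.3169 ≈ 3226 m/s.
Stage 2: m₀ = 42,160 kg, m_f = 42,160 − 33,200 = 8,960 kg; Δv = 303×9.8×ln(4.705) = 2969.4×1.5487 ≈ 4599 m/s.
Total Δv = 3226 + 4599 = 7825 m/s.

Δv ≈ 7830 m/s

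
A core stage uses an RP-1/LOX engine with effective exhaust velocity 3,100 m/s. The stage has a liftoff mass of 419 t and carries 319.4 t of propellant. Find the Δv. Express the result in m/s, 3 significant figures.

Δv ≈ 4450 m/s

m_f = m₀ − m_prop = 419 − 319.4 = 99.6 t.
Δv = v_e · ln(m₀/m_f) = 3100.0 × ln(4.207) = 3100.0 × 1.4367 ≈ 4453.8 m/s.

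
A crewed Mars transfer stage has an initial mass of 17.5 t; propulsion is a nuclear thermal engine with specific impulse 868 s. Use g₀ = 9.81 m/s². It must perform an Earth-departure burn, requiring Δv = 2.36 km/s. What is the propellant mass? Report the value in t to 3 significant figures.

v_e = Isp · g₀ = 868 × 9.81 = 8515.1 m/s.
m₀/m_f = exp(Δv / v_e) = exp(2360 / 8515.1) = exp(0.2772) = 1.3194.
m_f = 17.5 / 1.3194 = 13.2636 t, so propellant = m₀ − m_f = 17.5 − 13.2636 = 4.2364 t.

propellant mass ≈ 4.24 t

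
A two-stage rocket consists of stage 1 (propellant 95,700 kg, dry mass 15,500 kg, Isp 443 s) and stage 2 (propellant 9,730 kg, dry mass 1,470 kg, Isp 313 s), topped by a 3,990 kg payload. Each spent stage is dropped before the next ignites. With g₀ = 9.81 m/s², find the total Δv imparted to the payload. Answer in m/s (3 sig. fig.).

Ignition mass of stage 1 = 95,700+15,500 + 9,730+1,470 + 3,990 = 126,390 kg.
Stage 1: m₀ = 126,390 kg, m_f = 126,390 − 95,700 = 30,690 kg; Δv = 443×9.81×ln(4.118) = 4345.8×1.4154 ≈ 6151 m/s.
Stage 2: m₀ = 15,190 kg, m_f = 15,190 − 9,730 = 5,460 kg; Δv = 313×9.81×ln(2.782) = 3070.5×1.0232 ≈ 3142 m/s.
Total Δv = 6151 + 3142 = 9293 m/s.

Δv ≈ 9290 m/s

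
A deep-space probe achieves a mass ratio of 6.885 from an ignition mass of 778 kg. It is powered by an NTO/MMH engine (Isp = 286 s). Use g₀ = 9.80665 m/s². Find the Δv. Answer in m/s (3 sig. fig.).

v_e = Isp · g₀ = 286 × 9.80665 = 2804.7 m/s.
Δv = v_e · ln(6.885) = 2804.7 × 1.9293 ≈ 5411.2 m/s.

Δv ≈ 5410 m/s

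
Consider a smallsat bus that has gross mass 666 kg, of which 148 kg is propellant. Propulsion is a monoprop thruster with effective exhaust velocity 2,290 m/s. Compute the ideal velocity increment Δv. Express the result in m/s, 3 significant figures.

Δv ≈ 576 m/s

m_f = m₀ − m_prop = 666 − 148 = 518 kg.
Δv = v_e · ln(m₀/m_f) = 2290.0 × ln(1.286) = 2290.0 × 0.2513 ≈ 575.5 m/s.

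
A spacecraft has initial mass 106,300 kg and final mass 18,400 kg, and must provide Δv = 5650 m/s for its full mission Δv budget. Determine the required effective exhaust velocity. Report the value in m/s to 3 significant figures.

v_e ≈ 3220 m/s

ln(m₀/m_f) = ln(106300/18400) = ln(5.777) = 1.7539.
Rocket equation: v_e = Δv / ln(m₀/m_f) = 5650 / 1.7539 = 3221.4 m/s.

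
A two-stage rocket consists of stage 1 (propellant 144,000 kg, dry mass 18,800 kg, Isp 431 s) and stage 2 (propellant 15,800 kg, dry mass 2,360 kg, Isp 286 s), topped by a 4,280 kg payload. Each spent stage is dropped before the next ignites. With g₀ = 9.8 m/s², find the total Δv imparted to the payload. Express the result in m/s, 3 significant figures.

Δv ≈ 9760 m/s

Ignition mass of stage 1 = 144,000+18,800 + 15,800+2,360 + 4,280 = 185,240 kg.
Stage 1: m₀ = 185,240 kg, m_f = 185,240 − 144,000 = 41,240 kg; Δv = 431×9.8×ln(4.492) = 4223.8×1.5022 ≈ 6345 m/s.
Stage 2: m₀ = 22,440 kg, m_f = 22,440 − 15,800 = 6,640 kg; Δv = 286×9.8×ln(3.38) = 2802.8×1.2177 ≈ 3413 m/s.
Total Δv = 6345 + 3413 = 9758 m/s.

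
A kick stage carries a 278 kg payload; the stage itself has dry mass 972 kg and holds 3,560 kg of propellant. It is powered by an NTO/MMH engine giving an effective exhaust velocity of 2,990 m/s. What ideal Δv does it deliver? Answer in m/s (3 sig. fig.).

Δv ≈ 4030 m/s

m₀ = payload + dry + propellant = 278 + 972 + 3,560 = 4,810 kg.
m_f = payload + dry = 278 + 972 = 1,250 kg.
Δv = v_e · ln(m₀/m_f) = 2990.0 × ln(3.848) = 2990.0 × 1.3476 ≈ 4029.2 m/s.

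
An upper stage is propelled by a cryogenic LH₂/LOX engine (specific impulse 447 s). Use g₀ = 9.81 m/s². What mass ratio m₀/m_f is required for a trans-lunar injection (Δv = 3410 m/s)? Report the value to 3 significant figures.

v_e = Isp · g₀ = 447 × 9.81 = 4385.1 m/s.
By the Tsiolkovsky rocket equation, m₀/m_f = exp(Δv / v_e) = exp(3410 / 4385.1) = exp(0.7776) = 2.1763.

mass ratio ≈ 2.18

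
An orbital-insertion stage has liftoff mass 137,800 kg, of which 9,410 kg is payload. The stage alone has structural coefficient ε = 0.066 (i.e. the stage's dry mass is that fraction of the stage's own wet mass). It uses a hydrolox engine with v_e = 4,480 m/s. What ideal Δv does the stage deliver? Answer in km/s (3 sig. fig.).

Δv ≈ 9.15 km/s

Stage wet mass = m₀ − payload = 137,800 − 9,410 = 128,390 kg.
Stage dry mass = ε × stage wet mass = 0.066 × 128,390 = 8,473.74 kg.
Burnout mass m_f = stage dry + payload = 8,473.74 + 9,410 = 17,883.74 kg.
By the Tsiolkovsky rocket equation, Δv = v_e · ln(137,800/17,883.74) = 4480.0 × ln(7.705) = 4480.0 × 2.0419 ≈ 9148 m/s.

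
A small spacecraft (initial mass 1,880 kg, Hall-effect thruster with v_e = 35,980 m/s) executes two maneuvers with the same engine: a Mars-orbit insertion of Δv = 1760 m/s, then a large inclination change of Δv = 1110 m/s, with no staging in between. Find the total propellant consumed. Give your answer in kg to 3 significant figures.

total propellant consumed ≈ 144 kg

After the first burn: m = 1880 × exp(−1760/35980.0) = 1880 × 0.95226 = 1,790.25 kg.
After the second burn: m = 1,790.25 × exp(−1110/35980.0) = 1,790.25 × 0.96962 = 1,735.86 kg.
Total propellant = m₀ − m_final = 1880 − 1,735.86 = 144.14 kg.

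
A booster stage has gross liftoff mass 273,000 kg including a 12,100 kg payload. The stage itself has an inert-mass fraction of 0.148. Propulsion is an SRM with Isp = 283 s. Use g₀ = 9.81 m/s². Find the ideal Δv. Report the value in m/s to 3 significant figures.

Stage wet mass = m₀ − payload = 273,000 − 12,100 = 260,900 kg.
Stage dry mass = ε × stage wet mass = 0.148 × 260,900 = 38,613.2 kg.
Burnout mass m_f = stage dry + payload = 38,613.2 + 12,100 = 50,713.2 kg.
v_e = Isp · g₀ = 283 × 9.81 = 2776.2 m/s.
Rocket equation: Δv = v_e · ln(273,000/50,713.2) = 2776.2 × ln(5.383) = 2776.2 × 1.6833 ≈ 4673 m/s.

Δv ≈ 4670 m/s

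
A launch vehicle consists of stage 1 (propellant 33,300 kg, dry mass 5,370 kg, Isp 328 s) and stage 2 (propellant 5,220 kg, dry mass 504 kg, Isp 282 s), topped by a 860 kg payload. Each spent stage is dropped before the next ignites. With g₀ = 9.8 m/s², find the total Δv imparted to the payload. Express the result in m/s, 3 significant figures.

Ignition mass of stage 1 = 33,300+5,370 + 5,220+504 + 860 = 45,254 kg.
Stage 1: m₀ = 45,254 kg, m_f = 45,254 − 33,300 = 11,954 kg; Δv = 328×9.8×ln(3.786) = 3214.4×1.3312 ≈ 4279 m/s.
Stage 2: m₀ = 6,584 kg, m_f = 6,584 − 5,220 = 1,364 kg; Δv = 282×9.8×ln(4.827) = 2763.6×1.5742 ≈ 4351 m/s.
Total Δv = 4279 + 4351 = 8630 m/s.

Δv ≈ 8630 m/s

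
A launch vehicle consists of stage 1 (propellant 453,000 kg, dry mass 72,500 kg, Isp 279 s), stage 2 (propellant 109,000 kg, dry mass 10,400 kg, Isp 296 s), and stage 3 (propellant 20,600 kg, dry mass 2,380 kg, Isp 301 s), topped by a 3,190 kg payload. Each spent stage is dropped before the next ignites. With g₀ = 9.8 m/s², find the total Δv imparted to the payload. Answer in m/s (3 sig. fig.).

Ignition mass of stage 1 = 453,000+72,500 + 109,000+10,400 + 20,600+2,380 + 3,190 = 671,070 kg.
Stage 1: m₀ = 671,070 kg, m_f = 671,070 − 453,000 = 218,070 kg; Δv = 279×9.8×ln(3.077) = 2734.2×1.1241 ≈ 3073 m/s.
Stage 2: m₀ = 145,570 kg, m_f = 145,570 − 109,000 = 36,570 kg; Δv = 296×9.8×ln(3.981) = 2900.8×1.3814 ≈ 4007 m/s.
Stage 3: m₀ = 26,170 kg, m_f = 26,170 − 20,600 = 5,570 kg; Δv = 301×9.8×ln(4.698) = 2949.8×1.5472 ≈ 4564 m/s.
Total Δv = 3073 + 4007 + 4564 = 11644 m/s.

Δv ≈ 11600 m/s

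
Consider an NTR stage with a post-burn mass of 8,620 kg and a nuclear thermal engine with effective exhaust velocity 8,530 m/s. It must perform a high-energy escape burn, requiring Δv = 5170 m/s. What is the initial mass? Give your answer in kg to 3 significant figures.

From the ideal rocket equation, m₀/m_f = exp(Δv / v_e) = exp(5170 / 8530.0) = exp(0.6061) = 1.8333.
m₀ = m_f × 1.8333 = 8,620 × 1.8333 = 15,803 kg.

initial mass ≈ 15800 kg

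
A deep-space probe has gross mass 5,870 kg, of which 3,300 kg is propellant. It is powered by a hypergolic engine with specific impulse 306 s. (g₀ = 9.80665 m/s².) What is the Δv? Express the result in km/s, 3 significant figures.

v_e = Isp · g₀ = 306 × 9.80665 = 3000.8 m/s.
m_f = m₀ − m_prop = 5,870 − 3,300 = 2,570 kg.
Δv = v_e · ln(m₀/m_f) = 3000.8 × ln(2.284) = 3000.8 × 0.8259 ≈ 2478.5 m/s.

Δv ≈ 2.48 km/s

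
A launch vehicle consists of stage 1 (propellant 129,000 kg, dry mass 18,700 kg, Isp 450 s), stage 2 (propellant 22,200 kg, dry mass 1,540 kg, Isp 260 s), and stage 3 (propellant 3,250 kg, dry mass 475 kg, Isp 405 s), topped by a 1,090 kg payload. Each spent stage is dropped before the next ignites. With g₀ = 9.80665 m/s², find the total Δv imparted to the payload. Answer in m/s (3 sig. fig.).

Δv ≈ 14100 m/s

Ignition mass of stage 1 = 129,000+18,700 + 22,200+1,540 + 3,250+475 + 1,090 = 176,255 kg.
Stage 1: m₀ = 176,255 kg, m_f = 176,255 − 129,000 = 47,255 kg; Δv = 450×9.80665×ln(3.73) = 4413.0×1.3164 ≈ 5809 m/s.
Stage 2: m₀ = 28,555 kg, m_f = 28,555 − 22,200 = 6,355 kg; Δv = 260×9.80665×ln(4.493) = 2549.7×1.5026 ≈ 3831 m/s.
Stage 3: m₀ = 4,815 kg, m_f = 4,815 − 3,250 = 1,565 kg; Δv = 405×9.80665×ln(3.077) = 3971.7×1.1239 ≈ 4464 m/s.
Total Δv = 5809 + 3831 + 4464 = 14104 m/s.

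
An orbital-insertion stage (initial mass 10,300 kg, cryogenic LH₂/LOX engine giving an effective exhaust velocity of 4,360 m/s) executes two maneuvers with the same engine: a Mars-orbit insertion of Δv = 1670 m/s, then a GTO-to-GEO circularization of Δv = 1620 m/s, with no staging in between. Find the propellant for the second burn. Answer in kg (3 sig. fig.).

After the first burn: m = 10300 × exp(−1670/4360.0) = 10300 × 0.68179 = 7,022.44 kg.
After the second burn: m = 7,022.44 × exp(−1620/4360.0) = 7,022.44 × 0.68966 = 4,843.1 kg.
Second-burn propellant = 7,022.44 − 4,843.1 = 2,179.34 kg.

propellant for the second burn ≈ 2180 kg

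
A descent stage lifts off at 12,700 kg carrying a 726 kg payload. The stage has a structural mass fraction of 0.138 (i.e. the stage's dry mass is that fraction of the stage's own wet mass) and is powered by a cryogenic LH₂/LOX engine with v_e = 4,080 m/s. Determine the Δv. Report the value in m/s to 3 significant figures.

Δv ≈ 6830 m/s

Stage wet mass = m₀ − payload = 12,700 − 726 = 11,974 kg.
Stage dry mass = ε × stage wet mass = 0.138 × 11,974 = 1,652.41 kg.
Burnout mass m_f = stage dry + payload = 1,652.41 + 726 = 2,378.41 kg.
Using Δv = v_e ln(m₀/m_f): Δv = v_e · ln(12,700/2,378.41) = 4080.0 × ln(5.34) = 4080.0 × 1.6752 ≈ 6835 m/s.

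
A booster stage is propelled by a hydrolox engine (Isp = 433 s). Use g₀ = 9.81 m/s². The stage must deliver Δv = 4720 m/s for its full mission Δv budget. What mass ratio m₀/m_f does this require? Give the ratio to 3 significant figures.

v_e = Isp · g₀ = 433 × 9.81 = 4247.7 m/s.
m₀/m_f = exp(Δv / v_e) = exp(4720 / 4247.7) = exp(1.1112) = 3.0379.

mass ratio ≈ 3.04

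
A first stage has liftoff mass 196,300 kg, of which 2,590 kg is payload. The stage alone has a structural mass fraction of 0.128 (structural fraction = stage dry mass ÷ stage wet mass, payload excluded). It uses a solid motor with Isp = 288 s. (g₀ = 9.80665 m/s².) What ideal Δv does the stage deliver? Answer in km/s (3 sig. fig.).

Stage wet mass = m₀ − payload = 196,300 − 2,590 = 193,710 kg.
Stage dry mass = ε × stage wet mass = 0.128 × 193,710 = 24,794.9 kg.
Burnout mass m_f = stage dry + payload = 24,794.9 + 2,590 = 27,384.9 kg.
v_e = Isp · g₀ = 288 × 9.80665 = 2824.3 m/s.
Rocket equation: Δv = v_e · ln(196,300/27,384.9) = 2824.3 × ln(7.168) = 2824.3 × 1.9697 ≈ 5563 m/s.

Δv ≈ 5.56 km/s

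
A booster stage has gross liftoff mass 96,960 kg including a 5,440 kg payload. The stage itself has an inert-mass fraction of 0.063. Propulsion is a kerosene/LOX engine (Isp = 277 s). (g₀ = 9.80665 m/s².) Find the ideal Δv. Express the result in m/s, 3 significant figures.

Stage wet mass = m₀ − payload = 96,960 − 5,440 = 91,520 kg.
Stage dry mass = ε × stage wet mass = 0.063 × 91,520 = 5,765.76 kg.
Burnout mass m_f = stage dry + payload = 5,765.76 + 5,440 = 11,205.76 kg.
v_e = Isp · g₀ = 277 × 9.80665 = 2716.4 m/s.
Δv = v_e · ln(96,960/11,205.76) = 2716.4 × ln(8.653) = 2716.4 × 2.1579 ≈ 5862 m/s.

Δv ≈ 5860 m/s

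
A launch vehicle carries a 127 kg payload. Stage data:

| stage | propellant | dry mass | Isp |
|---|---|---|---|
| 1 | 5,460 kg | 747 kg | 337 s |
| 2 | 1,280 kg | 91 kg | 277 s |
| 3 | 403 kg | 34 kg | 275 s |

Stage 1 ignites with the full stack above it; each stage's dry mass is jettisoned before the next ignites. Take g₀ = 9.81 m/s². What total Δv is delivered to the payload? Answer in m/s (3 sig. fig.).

Δv ≈ 10000 m/s

Ignition mass of stage 1 = 5,460+747 + 1,280+91 + 403+34 + 127 = 8,142 kg.
Stage 1: m₀ = 8,142 kg, m_f = 8,142 − 5,460 = 2,682 kg; Δv = 337×9.81×ln(3.036) = 3306.0×1.1105 ≈ 3671 m/s.
Stage 2: m₀ = 1,935 kg, m_f = 1,935 − 1,280 = 655 kg; Δv = 277×9.81×ln(2.954) = 2717.4×1.0832 ≈ 2944 m/s.
Stage 3: m₀ = 564 kg, m_f = 564 − 403 = 161 kg; Δv = 275×9.81×ln(3.503) = 2697.8×1.2536 ≈ 3382 m/s.
Total Δv = 3671 + 2944 + 3382 = 9997 m/s.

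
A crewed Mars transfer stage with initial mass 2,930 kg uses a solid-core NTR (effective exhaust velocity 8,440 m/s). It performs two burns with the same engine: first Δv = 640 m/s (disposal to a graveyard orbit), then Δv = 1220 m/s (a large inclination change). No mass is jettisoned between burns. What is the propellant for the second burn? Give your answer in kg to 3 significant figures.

propellant for the second burn ≈ 366 kg

After the first burn: m = 2930 × exp(−640/8440.0) = 2930 × 0.92697 = 2,716.02 kg.
After the second burn: m = 2,716.02 × exp(−1220/8440.0) = 2,716.02 × 0.86541 = 2,350.47 kg.
Second-burn propellant = 2,716.02 − 2,350.47 = 365.55 kg.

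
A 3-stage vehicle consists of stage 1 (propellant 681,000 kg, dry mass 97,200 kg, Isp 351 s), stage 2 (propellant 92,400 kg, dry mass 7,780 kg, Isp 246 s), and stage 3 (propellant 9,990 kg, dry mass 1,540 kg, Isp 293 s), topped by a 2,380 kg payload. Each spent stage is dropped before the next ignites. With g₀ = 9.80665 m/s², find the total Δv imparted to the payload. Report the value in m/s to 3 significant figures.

Δv ≈ 12600 m/s

Ignition mass of stage 1 = 681,000+97,200 + 92,400+7,780 + 9,990+1,540 + 2,380 = 892,290 kg.
Stage 1: m₀ = 892,290 kg, m_f = 892,290 − 681,000 = 211,290 kg; Δv = 351×9.80665×ln(4.223) = 3442.1×1.4406 ≈ 4959 m/s.
Stage 2: m₀ = 114,090 kg, m_f = 114,090 − 92,400 = 21,690 kg; Δv = 246×9.80665×ln(5.26) = 2412.4×1.6601 ≈ 4005 m/s.
Stage 3: m₀ = 13,910 kg, m_f = 13,910 − 9,990 = 3,920 kg; Δv = 293×9.80665×ln(3.548) = 2873.3×1.2665 ≈ 3639 m/s.
Total Δv = 4959 + 4005 + 3639 = 12603 m/s.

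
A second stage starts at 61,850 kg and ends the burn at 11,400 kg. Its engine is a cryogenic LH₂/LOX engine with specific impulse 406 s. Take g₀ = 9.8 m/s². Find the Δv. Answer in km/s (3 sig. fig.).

Δv ≈ 6.73 km/s

v_e = Isp · g₀ = 406 × 9.8 = 3978.8 m/s.
From the ideal rocket equation, Δv = v_e · ln(m₀/m_f) = 3978.8 × ln(5.425) = 3978.8 × 1.6911 ≈ 6728.5 m/s.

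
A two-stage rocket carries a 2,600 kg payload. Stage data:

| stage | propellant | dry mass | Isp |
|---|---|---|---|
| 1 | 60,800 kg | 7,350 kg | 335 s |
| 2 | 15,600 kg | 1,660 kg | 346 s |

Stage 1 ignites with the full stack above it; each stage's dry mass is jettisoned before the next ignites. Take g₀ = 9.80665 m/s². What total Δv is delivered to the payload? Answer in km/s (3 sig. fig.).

Ignition mass of stage 1 = 60,800+7,350 + 15,600+1,660 + 2,600 = 88,010 kg.
Stage 1: m₀ = 88,010 kg, m_f = 88,010 − 60,800 = 27,210 kg; Δv = 335×9.80665×ln(3.234) = 3285.2×1.1739 ≈ 3856 m/s.
Stage 2: m₀ = 19,860 kg, m_f = 19,860 − 15,600 = 4,260 kg; Δv = 346×9.80665×ln(4.662) = 3393.1×1.5394 ≈ 5223 m/s.
Total Δv = 3856 + 5223 = 9079 m/s.

Δv ≈ 9.08 km/s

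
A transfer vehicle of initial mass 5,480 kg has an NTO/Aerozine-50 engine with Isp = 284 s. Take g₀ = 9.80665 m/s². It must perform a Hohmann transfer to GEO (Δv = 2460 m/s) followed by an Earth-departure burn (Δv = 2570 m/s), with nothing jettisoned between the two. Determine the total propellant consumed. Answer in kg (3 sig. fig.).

v_e = Isp · g₀ = 284 × 9.80665 = 2785.1 m/s.
After the first burn: m = 5480 × exp(−2460/2785.1) = 5480 × 0.41343 = 2,265.6 kg.
After the second burn: m = 2,265.6 × exp(−2570/2785.1) = 2,265.6 × 0.39742 = 900.395 kg.
Total propellant = m₀ − m_final = 5480 − 900.395 = 4,579.605 kg.

total propellant consumed ≈ 4580 kg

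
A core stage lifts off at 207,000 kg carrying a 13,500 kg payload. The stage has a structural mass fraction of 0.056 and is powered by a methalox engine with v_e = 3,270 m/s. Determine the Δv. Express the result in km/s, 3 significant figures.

Δv ≈ 7.00 km/s

Stage wet mass = m₀ − payload = 207,000 − 13,500 = 193,500 kg.
Stage dry mass = ε × stage wet mass = 0.056 × 193,500 = 10,836 kg.
Burnout mass m_f = stage dry + payload = 10,836 + 13,500 = 24,336 kg.
From the ideal rocket equation, Δv = v_e · ln(207,000/24,336) = 3270.0 × ln(8.506) = 3270.0 × 2.1408 ≈ 7000 m/s.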